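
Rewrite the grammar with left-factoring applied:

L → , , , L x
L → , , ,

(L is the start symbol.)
L → , , , L'
L' → L x
L' → ε

Left-factoring transforms A → αβ₁ | αβ₂ into A → αA' and A' → β₁ | β₂
(α is the longest common prefix among the alternatives). Repeat until
no nonterminal has two alternatives with a common prefix.

Round 1: L has alternatives sharing prefix ', , ,'. Introduce L': L → , , , L'
  Add: L' → L x
  Add: L' → ε

No remaining common prefixes — done.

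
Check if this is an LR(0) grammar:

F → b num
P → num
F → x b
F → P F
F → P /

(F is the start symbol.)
Yes, the grammar is LR(0)

A grammar is LR(0) if no state in the canonical LR(0) collection has:
  - both a shift item (dot before a terminal) and a complete item (shift-reduce conflict), or
  - two or more complete items (reduce-reduce conflict; the accept item [F' → F .] counts as a complete item here).

Augment with F' → F and build the canonical LR(0) collection (I0 = CLOSURE({[F' → . F]}), then GOTO on every symbol after a dot until no new states appear). It has 10 states:
  I0: { [F → . P /], [F → . P F], [F → . b num], [F → . x b], [F' → . F], [P → . num] }  — shift
  I1: { [F' → F .] }  — accept
  I2: { [F → . P /], [F → . P F], [F → . b num], [F → . x b], [F → P . /], [F → P . F], [P → . num] }  — shift
  I3: { [F → b . num] }  — shift
  I4: { [P → num .] }  — reduce
  I5: { [F → x . b] }  — shift
  I6: { [F → x b .] }  — reduce
  I7: { [F → b num .] }  — reduce
  I8: { [F → P / .] }  — reduce
  I9: { [F → P F .] }  — reduce

Every state is either a pure shift/goto state or contains exactly one complete item and nothing to shift — no conflicts. The grammar is LR(0).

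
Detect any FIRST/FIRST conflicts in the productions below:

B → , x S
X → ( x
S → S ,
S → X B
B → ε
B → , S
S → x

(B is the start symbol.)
A FIRST/FIRST conflict occurs when two productions N → α and N → β for the same non-terminal have FIRST(α) ∩ FIRST(β) ≠ ∅ (with ε ∈ FIRST of a nullable right-hand side, so two nullable alternatives also conflict).

FIRST sets of the non-terminals at (or reachable through a nullable prefix from) the front of some alternative:
  FIRST(S) = { '(', 'x' }
  FIRST(X) = { '(' }

Productions for B:
  B → , x S: FIRST = { ',' }
  B → ε: FIRST = { ε }
  B → , S: FIRST = { ',' }
Productions for S:
  S → S ,: FIRST = { '(', 'x' }
  S → X B: FIRST = { '(' }
  S → x: FIRST = { 'x' }
X has only one production, so no FIRST/FIRST conflict is possible there.

Conflict for B: B → , x S and B → , S
  Overlap: { ',' }
Conflict for S: S → S , and S → X B
  Overlap: { '(' }
Conflict for S: S → S , and S → x
  Overlap: { 'x' }

Answer: Yes. B → ',' x S / B → ',' S on { ',' }; S → S ',' / S → X B on { '(' }; S → S ',' / S → x on { 'x' }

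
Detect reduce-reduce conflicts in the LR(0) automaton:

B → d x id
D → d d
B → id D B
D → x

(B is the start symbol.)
Augment with B' → B and build the canonical LR(0) collection (I0 = CLOSURE({[B' → . B]}), then GOTO on every symbol after a dot until no new states appear). It has 11 states:
  I0: { [B → . d x id], [B → . id D B], [B' → . B] }  — shift
  I1: { [B' → B .] }  — accept
  I2: { [B → d . x id] }  — shift
  I3: { [B → id . D B], [D → . d d], [D → . x] }  — shift
  I4: { [B → . d x id], [B → . id D B], [B → id D . B] }  — shift
  I5: { [D → d . d] }  — shift
  I6: { [D → x .] }  — reduce
  I7: { [D → d d .] }  — reduce
  I8: { [B → id D B .] }  — reduce
  I9: { [B → d x . id] }  — shift
  I10: { [B → d x id .] }  — reduce

No state contains more than one complete item.

Answer: No reduce-reduce conflicts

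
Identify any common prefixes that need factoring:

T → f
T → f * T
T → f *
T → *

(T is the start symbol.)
Yes, T has productions with common prefix 'f'

Left-factoring is needed when two productions for the same non-terminal
share a common prefix on the right-hand side.

Productions for T:
  T → f
  T → f * T
  T → f *
  T → *

Found common prefix 'f' in productions for T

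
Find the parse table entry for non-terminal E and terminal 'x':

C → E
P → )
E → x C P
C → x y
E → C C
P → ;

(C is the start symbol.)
To find M[E, 'x'], we find productions for E where 'x' is in the predict set (PREDICT(N → α) = (FIRST(α) \ {ε}) ∪ (FOLLOW(N) if α ⇒* ε)).

Relevant sets:
  FIRST(C) = { 'x' }

E → x C P: PREDICT = { 'x' }
  'x' is in predict set, so this production goes in M[E, 'x']
E → C C: PREDICT = { 'x' }
  'x' is in predict set, so this production goes in M[E, 'x']

M[E, 'x'] = E → x C P, E → C C  (a multiply-defined cell — the grammar is not LL(1))

Answer: E → x C P, E → C C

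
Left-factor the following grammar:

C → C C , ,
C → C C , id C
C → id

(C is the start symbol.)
C → C C , C'
C' → ,
C' → id C
C → id

Left-factoring transforms A → αβ₁ | αβ₂ into A → αA' and A' → β₁ | β₂
(α is the longest common prefix among the alternatives). Repeat until
no nonterminal has two alternatives with a common prefix.

Round 1: C has alternatives sharing prefix 'C C ,'. Introduce C': C → C C , C'
  Add: C' → ,
  Add: C' → id C

No remaining common prefixes — done.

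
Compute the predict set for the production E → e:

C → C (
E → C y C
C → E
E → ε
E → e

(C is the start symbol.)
PREDICT(E → e) = (FIRST(RHS) \ {ε}) ∪ (FOLLOW(E) if ε ∈ FIRST(RHS), i.e. RHS ⇒* ε)
FIRST(e) = { 'e' }
ε ∉ FIRST(e), so FOLLOW(E) is not added.
PREDICT(E → e) = { 'e' }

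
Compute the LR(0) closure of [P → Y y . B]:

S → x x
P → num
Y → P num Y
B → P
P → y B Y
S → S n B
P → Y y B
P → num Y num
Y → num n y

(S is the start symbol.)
To compute CLOSURE, for each item [A → α.Bβ] where B is a non-terminal, add [B → .γ] for all productions B → γ; repeat for the newly added items until nothing changes.

Start with: [P → Y y . B]
  [P → Y y . B] has the dot before B: add [B → . P]
  [B → . P] has the dot before P: add [P → . num], [P → . y B Y], [P → . Y y B], [P → . num Y num]
  [P → . Y y B] has the dot before Y: add [Y → . P num Y], [Y → . num n y]
No further items can be added.

CLOSURE = { [B → . P], [P → . Y y B], [P → . num Y num], [P → . num], [P → . y B Y], [P → Y y . B], [Y → . P num Y], [Y → . num n y] }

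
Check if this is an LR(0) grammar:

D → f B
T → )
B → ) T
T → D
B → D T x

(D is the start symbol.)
Yes, the grammar is LR(0)

A grammar is LR(0) if no state in the canonical LR(0) collection has:
  - both a shift item (dot before a terminal) and a complete item (shift-reduce conflict), or
  - two or more complete items (reduce-reduce conflict; the accept item [D' → D .] counts as a complete item here).

Augment with D' → D and build the canonical LR(0) collection (I0 = CLOSURE({[D' → . D]}), then GOTO on every symbol after a dot until no new states appear). It has 11 states:
  I0: { [D → . f B], [D' → . D] }  — shift
  I1: { [D' → D .] }  — accept
  I2: { [B → . ) T], [B → . D T x], [D → . f B], [D → f . B] }  — shift
  I3: { [B → ) . T], [D → . f B], [T → . )], [T → . D] }  — shift
  I4: { [D → f B .] }  — reduce
  I5: { [B → D . T x], [D → . f B], [T → . )], [T → . D] }  — shift
  I6: { [T → ) .] }  — reduce
  I7: { [T → D .] }  — reduce
  I8: { [B → D T . x] }  — shift
  I9: { [B → D T x .] }  — reduce
  I10: { [B → ) T .] }  — reduce

Every state is either a pure shift/goto state or contains exactly one complete item and nothing to shift — no conflicts. The grammar is LR(0).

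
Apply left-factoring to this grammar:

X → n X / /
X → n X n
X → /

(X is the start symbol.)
X → n X X'
X' → / /
X' → n
X → /

Left-factoring transforms A → αβ₁ | αβ₂ into A → αA' and A' → β₁ | β₂
(α is the longest common prefix among the alternatives). Repeat until
no nonterminal has two alternatives with a common prefix.

Round 1: X has alternatives sharing prefix 'n X'. Introduce X': X → n X X'
  Add: X' → / /
  Add: X' → n

No remaining common prefixes — done.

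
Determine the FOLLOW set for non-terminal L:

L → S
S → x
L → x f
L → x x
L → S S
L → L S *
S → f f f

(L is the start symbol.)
L is the start symbol, so $ ∈ FOLLOW(L).
In L → L S *: L is followed by S '*', add FIRST(S '*') \ {ε} = { 'f', 'x' }

Taking the union: FOLLOW(L) = { $, 'f', 'x' }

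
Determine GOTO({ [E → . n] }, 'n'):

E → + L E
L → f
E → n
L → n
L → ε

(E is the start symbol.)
{ [E → n .] }

GOTO(I, 'n') = CLOSURE({ [A → αX.β] : [A → α.Xβ] ∈ I, X = 'n' })

Items with dot before 'n', with the dot advanced:
  [E → . n] → [E → n .]
Closure adds nothing (no advanced item has the dot before a non-terminal).

GOTO = { [E → n .] }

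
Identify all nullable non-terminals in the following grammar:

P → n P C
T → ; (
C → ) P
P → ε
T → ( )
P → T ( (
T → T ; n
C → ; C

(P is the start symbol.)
{ 'P' }

A non-terminal is nullable if it can derive ε (the empty string): either it has an ε-production, or it has a production whose right-hand side consists entirely of nullable non-terminals.

ε-productions: P → ε
So P is immediately nullable.
No further non-terminal can be added: every production for the remaining non-terminals contains a terminal or a non-nullable non-terminal.
Nullable = { 'P' }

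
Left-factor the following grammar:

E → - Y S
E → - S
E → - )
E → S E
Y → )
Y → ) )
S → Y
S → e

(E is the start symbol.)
Left-factoring transforms A → αβ₁ | αβ₂ into A → αA' and A' → β₁ | β₂
(α is the longest common prefix among the alternatives). Repeat until
no nonterminal has two alternatives with a common prefix.

Round 1: E has alternatives sharing prefix '-'. Introduce E': E → - E'
  Add: E' → Y S
  Add: E' → S
  Add: E' → )

Round 2: Y has alternatives sharing prefix ')'. Introduce Y': Y → ) Y'
  Add: Y' → ε
  Add: Y' → )

No remaining common prefixes — done.

Resulting grammar:
E → - E'
E' → Y S
E' → S
E' → )
E → S E
Y → ) Y'
Y' → ε
Y' → )
S → Y
S → e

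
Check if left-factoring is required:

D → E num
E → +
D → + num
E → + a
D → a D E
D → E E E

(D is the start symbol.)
Yes, D has productions with common prefix 'E'; E has productions with common prefix '+'

Left-factoring is needed when two productions for the same non-terminal
share a common prefix on the right-hand side.

Productions for D:
  D → E num
  D → + num
  D → a D E
  D → E E E
Productions for E:
  E → +
  E → + a

Found common prefix 'E' in productions for D
Found common prefix '+' in productions for E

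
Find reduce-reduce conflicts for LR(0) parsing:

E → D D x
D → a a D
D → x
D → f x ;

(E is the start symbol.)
No reduce-reduce conflicts

Augment with E' → E and build the canonical LR(0) collection (I0 = CLOSURE({[E' → . E]}), then GOTO on every symbol after a dot until no new states appear). It has 12 states:
  I0: { [D → . a a D], [D → . f x ;], [D → . x], [E → . D D x], [E' → . E] }  — shift
  I1: { [D → . a a D], [D → . f x ;], [D → . x], [E → D . D x] }  — shift
  I2: { [E' → E .] }  — accept
  I3: { [D → a . a D] }  — shift
  I4: { [D → f . x ;] }  — shift
  I5: { [D → x .] }  — reduce
  I6: { [D → f x . ;] }  — shift
  I7: { [D → f x ; .] }  — reduce
  I8: { [D → . a a D], [D → . f x ;], [D → . x], [D → a a . D] }  — shift
  I9: { [D → a a D .] }  — reduce
  I10: { [E → D D . x] }  — shift
  I11: { [E → D D x .] }  — reduce

No state contains more than one complete item.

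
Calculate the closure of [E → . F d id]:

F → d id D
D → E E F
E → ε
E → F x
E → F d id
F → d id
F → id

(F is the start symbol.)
To compute CLOSURE, for each item [A → α.Bβ] where B is a non-terminal, add [B → .γ] for all productions B → γ; repeat for the newly added items until nothing changes.

Start with: [E → . F d id]
  [E → . F d id] has the dot before F: add [F → . d id D], [F → . d id], [F → . id]
No further items can be added.

CLOSURE = { [E → . F d id], [F → . d id D], [F → . d id], [F → . id] }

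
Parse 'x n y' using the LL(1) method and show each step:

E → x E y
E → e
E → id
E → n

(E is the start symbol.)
LL(1) parsing maintains a stack (initially the start symbol over $) and the input. At each step: if the stack top is a terminal, match it against the current input token; if it is a non-terminal N, replace it with the RHS of M[N, lookahead] (the unique production whose predict set contains the lookahead).

Stack is shown with the top on the left.

Stack    Input    Action
------------------------
E $      x n y $  output E → x E y
x E y $  x n y $  match 'x'
E y $    n y $    output E → n
n y $    n y $    match 'n'
y $      y $      match 'y'
$        $        accept

The string is accepted.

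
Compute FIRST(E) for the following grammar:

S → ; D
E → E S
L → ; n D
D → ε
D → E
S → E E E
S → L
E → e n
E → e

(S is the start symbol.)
To compute FIRST(E), examine every production with E on the left-hand side, reading each right-hand side left to right until a non-nullable symbol is reached.

From E → E S:
  - E is the symbol being defined: contributes nothing new
    E is not nullable, so stop
From E → e n:
  - e is a terminal: add 'e' and stop
From E → e:
  - e is a terminal: add 'e' and stop

Collecting: FIRST(E) = { 'e' }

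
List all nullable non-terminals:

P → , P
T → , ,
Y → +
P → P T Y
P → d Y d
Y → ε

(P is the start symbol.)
{ 'Y' }

A non-terminal is nullable if it can derive ε (the empty string): either it has an ε-production, or it has a production whose right-hand side consists entirely of nullable non-terminals.

ε-productions: Y → ε
So Y is immediately nullable.
No further non-terminal can be added: every production for the remaining non-terminals contains a terminal or a non-nullable non-terminal.
Nullable = { 'Y' }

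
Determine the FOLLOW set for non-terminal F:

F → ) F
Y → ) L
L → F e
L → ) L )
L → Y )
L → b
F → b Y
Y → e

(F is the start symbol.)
{ $, 'e' }

To compute FOLLOW(F), find every occurrence of F on a right-hand side N → α F β: add FIRST(β) \ {ε}, and if β is empty or nullable also add FOLLOW(N). Iterate to a fixed point.

F is the start symbol, so $ ∈ FOLLOW(F).
In F → ) F: F is at the end; this adds FOLLOW(F) to itself — nothing new
In L → F e: F is followed by e, add FIRST(e) \ {ε} = { 'e' }

Taking the union: FOLLOW(F) = { $, 'e' }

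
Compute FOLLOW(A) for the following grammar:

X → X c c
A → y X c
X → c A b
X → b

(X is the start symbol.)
{ 'b' }

To compute FOLLOW(A), find every occurrence of A on a right-hand side N → α A β: add FIRST(β) \ {ε}, and if β is empty or nullable also add FOLLOW(N). Iterate to a fixed point.

In X → c A b: A is followed by b, add FIRST(b) \ {ε} = { 'b' }

Taking the union: FOLLOW(A) = { 'b' }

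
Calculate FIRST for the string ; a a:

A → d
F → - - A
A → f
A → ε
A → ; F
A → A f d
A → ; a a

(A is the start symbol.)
To compute FIRST(; a a), process the symbols left to right:
Symbol ; is a terminal. Add ';' and stop.
FIRST(; a a) = { ';' }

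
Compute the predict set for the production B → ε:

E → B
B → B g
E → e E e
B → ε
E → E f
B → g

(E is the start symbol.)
{ $, 'e', 'f', 'g' }

PREDICT(B → ε) = (FIRST(RHS) \ {ε}) ∪ (FOLLOW(B) if ε ∈ FIRST(RHS), i.e. RHS ⇒* ε)
The right-hand side is ε (FIRST(ε) = { ε }), so the predict set is FOLLOW(B) = { $, 'e', 'f', 'g' }
PREDICT(B → ε) = { $, 'e', 'f', 'g' }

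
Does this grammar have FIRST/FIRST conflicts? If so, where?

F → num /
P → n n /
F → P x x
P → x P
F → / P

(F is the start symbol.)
A FIRST/FIRST conflict occurs when two productions N → α and N → β for the same non-terminal have FIRST(α) ∩ FIRST(β) ≠ ∅ (with ε ∈ FIRST of a nullable right-hand side, so two nullable alternatives also conflict).

FIRST sets of the non-terminals at (or reachable through a nullable prefix from) the front of some alternative:
  FIRST(P) = { 'n', 'x' }

Productions for F:
  F → num /: FIRST = { 'num' }
  F → P x x: FIRST = { 'n', 'x' }
  F → / P: FIRST = { '/' }
Productions for P:
  P → n n /: FIRST = { 'n' }
  P → x P: FIRST = { 'x' }

All alternatives of each non-terminal have pairwise disjoint FIRST sets.

Answer: No FIRST/FIRST conflicts.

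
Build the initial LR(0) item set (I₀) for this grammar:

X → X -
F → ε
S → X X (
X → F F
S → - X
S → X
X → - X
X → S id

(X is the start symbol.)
First, augment the grammar with X' → X
I₀ = CLOSURE({ [X' → . X] }):
  [X' → . X] has the dot before X: add [X → . X -], [X → . F F], [X → . - X], [X → . S id]
  [X → . F F] has the dot before F: add [F → .]
  [X → . S id] has the dot before S: add [S → . X X (], [S → . - X], [S → . X]
No further items can be added.

I₀ = { [F → .], [S → . - X], [S → . X X (], [S → . X], [X → . - X], [X → . F F], [X → . S id], [X → . X -], [X' → . X] }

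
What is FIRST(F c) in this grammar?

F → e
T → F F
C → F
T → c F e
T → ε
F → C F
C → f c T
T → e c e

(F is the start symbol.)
FIRST sets of the non-terminals involved (from the grammar, by fixed-point iteration):
  FIRST(F) = { 'e', 'f' }

To compute FIRST(F c), process the symbols left to right:
Symbol F is a non-terminal. Add FIRST(F) \ {ε} = { 'e', 'f' }
F is not nullable (ε ∉ FIRST(F)), so stop here.
FIRST(F c) = { 'e', 'f' }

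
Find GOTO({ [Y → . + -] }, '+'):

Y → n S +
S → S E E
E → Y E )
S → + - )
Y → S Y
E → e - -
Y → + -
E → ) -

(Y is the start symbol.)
{ [Y → + . -] }

GOTO(I, '+') = CLOSURE({ [A → αX.β] : [A → α.Xβ] ∈ I, X = '+' })

Items with dot before '+', with the dot advanced:
  [Y → . + -] → [Y → + . -]
Closure adds nothing (no advanced item has the dot before a non-terminal).

GOTO = { [Y → + . -] }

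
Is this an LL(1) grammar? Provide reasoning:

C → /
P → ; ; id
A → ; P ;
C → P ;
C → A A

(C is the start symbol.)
A grammar is LL(1) if for each non-terminal N with multiple productions, the predict sets of those productions are pairwise disjoint, where PREDICT(N → α) = (FIRST(α) \ {ε}) ∪ (FOLLOW(N) if α ⇒* ε).

Relevant sets:
  FIRST(P) = { ';' }
  FIRST(A) = { ';' }

For C:
  PREDICT(C → '/') = { '/' }
  PREDICT(C → P ';') = { ';' }
  PREDICT(C → A A) = { ';' }
P, A have a single production, so nothing to check there.

Conflict found: Predict set conflict for C: { ';' }
The grammar is NOT LL(1).

Answer: No. Predict set conflict for C: { ';' }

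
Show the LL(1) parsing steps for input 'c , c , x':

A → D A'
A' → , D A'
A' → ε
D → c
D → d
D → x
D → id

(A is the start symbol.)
Stack is shown with the top on the left.

Stack     Input        Action
-----------------------------
A $       c , c , x $  output A → D A'
D A' $    c , c , x $  output D → c
c A' $    c , c , x $  match 'c'
A' $      , c , x $    output A' → , D A'
, D A' $  , c , x $    match ','
D A' $    c , x $      output D → c
c A' $    c , x $      match 'c'
A' $      , x $        output A' → , D A'
, D A' $  , x $        match ','
D A' $    x $          output D → x
x A' $    x $          match 'x'
A' $      $            output A' → ε
$         $            accept

The string is accepted.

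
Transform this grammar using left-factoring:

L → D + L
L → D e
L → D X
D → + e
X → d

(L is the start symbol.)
L → D L'
L' → + L
L' → e
L' → X
D → + e
X → d

Left-factoring transforms A → αβ₁ | αβ₂ into A → αA' and A' → β₁ | β₂
(α is the longest common prefix among the alternatives). Repeat until
no nonterminal has two alternatives with a common prefix.

Round 1: L has alternatives sharing prefix 'D'. Introduce L': L → D L'
  Add: L' → + L
  Add: L' → e
  Add: L' → X

No remaining common prefixes — done.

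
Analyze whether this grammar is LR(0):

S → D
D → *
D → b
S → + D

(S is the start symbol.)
Yes, the grammar is LR(0)

A grammar is LR(0) if no state in the canonical LR(0) collection has:
  - both a shift item (dot before a terminal) and a complete item (shift-reduce conflict), or
  - two or more complete items (reduce-reduce conflict; the accept item [S' → S .] counts as a complete item here).

Augment with S' → S and build the canonical LR(0) collection (I0 = CLOSURE({[S' → . S]}), then GOTO on every symbol after a dot until no new states appear). It has 7 states:
  I0: { [D → . *], [D → . b], [S → . + D], [S → . D], [S' → . S] }  — shift
  I1: { [D → * .] }  — reduce
  I2: { [D → . *], [D → . b], [S → + . D] }  — shift
  I3: { [S → D .] }  — reduce
  I4: { [S' → S .] }  — accept
  I5: { [D → b .] }  — reduce
  I6: { [S → + D .] }  — reduce

Every state is either a pure shift/goto state or contains exactly one complete item and nothing to shift — no conflicts. The grammar is LR(0).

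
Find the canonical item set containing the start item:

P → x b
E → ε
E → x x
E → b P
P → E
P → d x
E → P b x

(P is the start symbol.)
First, augment the grammar with P' → P
I₀ = CLOSURE({ [P' → . P] }):
  [P' → . P] has the dot before P: add [P → . x b], [P → . E], [P → . d x]
  [P → . E] has the dot before E: add [E → .], [E → . x x], [E → . b P], [E → . P b x]
No further items can be added.

I₀ = { [E → . P b x], [E → . b P], [E → . x x], [E → .], [P → . E], [P → . d x], [P → . x b], [P' → . P] }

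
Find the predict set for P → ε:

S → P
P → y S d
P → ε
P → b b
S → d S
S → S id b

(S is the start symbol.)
{ $, 'd', 'id' }

PREDICT(P → ε) = (FIRST(RHS) \ {ε}) ∪ (FOLLOW(P) if ε ∈ FIRST(RHS), i.e. RHS ⇒* ε)
The right-hand side is ε (FIRST(ε) = { ε }), so the predict set is FOLLOW(P) = { $, 'd', 'id' }
PREDICT(P → ε) = { $, 'd', 'id' }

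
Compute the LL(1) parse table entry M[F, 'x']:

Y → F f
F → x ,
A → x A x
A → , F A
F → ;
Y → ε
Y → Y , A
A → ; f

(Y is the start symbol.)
To find M[F, 'x'], we find productions for F where 'x' is in the predict set (PREDICT(N → α) = (FIRST(α) \ {ε}) ∪ (FOLLOW(N) if α ⇒* ε)).

F → x ,: PREDICT = { 'x' }
  'x' is in predict set, so this production goes in M[F, 'x']
F → ;: PREDICT = { ';' }

M[F, 'x'] = F → x ,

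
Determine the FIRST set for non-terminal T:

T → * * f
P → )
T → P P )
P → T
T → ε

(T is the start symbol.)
{ ')', '*', ε }

To compute FIRST(T), examine every production with T on the left-hand side, reading each right-hand side left to right until a non-nullable symbol is reached.

FIRST sets of the other non-terminals involved (by the same procedure, iterated to a fixed point):
  FIRST(P) = { ')', '*', ε }

From T → * * f:
  - '*' is a terminal: add '*' and stop
From T → P P ):
  - P is a non-terminal: add FIRST(P) \ {ε} = { ')', '*' }
    P is nullable, so continue to the next symbol
  - P is a non-terminal: add FIRST(P) \ {ε} = { ')', '*' }
    P is nullable, so continue to the next symbol
  - ')' is a terminal: add ')' and stop
From T → ε:
  - ε-production, so ε ∈ FIRST(T)

Collecting: FIRST(T) = { ')', '*', ε }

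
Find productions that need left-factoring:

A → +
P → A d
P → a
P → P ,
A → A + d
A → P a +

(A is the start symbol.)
Left-factoring is needed when two productions for the same non-terminal
share a common prefix on the right-hand side.

Productions for A:
  A → +
  A → A + d
  A → P a +
Productions for P:
  P → A d
  P → a
  P → P ,

No common prefixes found.

Answer: No, left-factoring is not needed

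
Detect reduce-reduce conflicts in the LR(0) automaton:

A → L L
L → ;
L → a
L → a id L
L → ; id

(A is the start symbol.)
Augment with A' → A and build the canonical LR(0) collection (I0 = CLOSURE({[A' → . A]}), then GOTO on every symbol after a dot until no new states appear). It has 9 states:
  I0: { [A → . L L], [A' → . A], [L → . ; id], [L → . ;], [L → . a id L], [L → . a] }  — shift
  I1: { [L → ; . id], [L → ; .] }  — shift, reduce
  I2: { [A' → A .] }  — accept
  I3: { [A → L . L], [L → . ; id], [L → . ;], [L → . a id L], [L → . a] }  — shift
  I4: { [L → a . id L], [L → a .] }  — shift, reduce
  I5: { [L → . ; id], [L → . ;], [L → . a id L], [L → . a], [L → a id . L] }  — shift
  I6: { [L → a id L .] }  — reduce
  I7: { [A → L L .] }  — reduce
  I8: { [L → ; id .] }  — reduce

No state contains more than one complete item.

Answer: No reduce-reduce conflicts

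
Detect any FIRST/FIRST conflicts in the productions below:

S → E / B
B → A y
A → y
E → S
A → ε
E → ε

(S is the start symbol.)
No FIRST/FIRST conflicts.

FIRST sets of the non-terminals at (or reachable through a nullable prefix from) the front of some alternative:
  FIRST(S) = { '/' }

Productions for A:
  A → y: FIRST = { 'y' }
  A → ε: FIRST = { ε }
Productions for E:
  E → S: FIRST = { '/' }
  E → ε: FIRST = { ε }
S, B have only one production, so no FIRST/FIRST conflict is possible there.

All alternatives of each non-terminal have pairwise disjoint FIRST sets.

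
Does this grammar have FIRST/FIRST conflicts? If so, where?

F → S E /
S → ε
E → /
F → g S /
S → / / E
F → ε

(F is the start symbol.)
No FIRST/FIRST conflicts.

A FIRST/FIRST conflict occurs when two productions N → α and N → β for the same non-terminal have FIRST(α) ∩ FIRST(β) ≠ ∅ (with ε ∈ FIRST of a nullable right-hand side, so two nullable alternatives also conflict).

FIRST sets of the non-terminals at (or reachable through a nullable prefix from) the front of some alternative:
  FIRST(S) = { '/', ε }
  FIRST(E) = { '/' }

Productions for F:
  F → S E /: FIRST = { '/' }
  F → g S /: FIRST = { 'g' }
  F → ε: FIRST = { ε }
Productions for S:
  S → ε: FIRST = { ε }
  S → / / E: FIRST = { '/' }
E has only one production, so no FIRST/FIRST conflict is possible there.

All alternatives of each non-terminal have pairwise disjoint FIRST sets.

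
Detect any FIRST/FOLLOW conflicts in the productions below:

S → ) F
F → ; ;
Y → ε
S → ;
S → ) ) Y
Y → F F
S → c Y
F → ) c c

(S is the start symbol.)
A FIRST/FOLLOW conflict occurs when a non-terminal N has a nullable alternative N → β (β ⇒* ε) and another alternative N → α with FIRST(α) ∩ FOLLOW(N) ≠ ∅: on such a lookahead the parser cannot decide between expanding α and letting N vanish via β.

Nullable non-terminals: Y.
FIRST sets used below: FIRST(F) = { ')', ';' }

Y: nullable alternative(s) Y → ε; FOLLOW(Y) = { $ }
  Y → ε: FIRST \ {ε} = { } — this is the only nullable alternative, skip
  Y → F F: FIRST \ {ε} = { ')', ';' } — disjoint from FOLLOW(Y)

F, S have no nullable alternative, so no FIRST/FOLLOW check is needed there.

No FIRST/FOLLOW conflicts found.

Answer: No FIRST/FOLLOW conflicts.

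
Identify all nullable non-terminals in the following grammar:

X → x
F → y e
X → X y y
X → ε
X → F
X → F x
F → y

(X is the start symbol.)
{ 'X' }

A non-terminal is nullable if it can derive ε (the empty string): either it has an ε-production, or it has a production whose right-hand side consists entirely of nullable non-terminals.

ε-productions: X → ε
So X is immediately nullable.
No further non-terminal can be added: every production for the remaining non-terminals contains a terminal or a non-nullable non-terminal.
Nullable = { 'X' }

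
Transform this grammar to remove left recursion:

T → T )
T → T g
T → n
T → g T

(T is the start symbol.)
T is directly left-recursive. The standard transformation for
  A → A α₁ | ... | A α_m | β₁ | ... | β_n
is
  A  → β₁ A' | ... | β_n A'
  A' → α₁ A' | ... | α_m A' | ε

T → n becomes T → n T'
T → g T becomes T → g T T'
T → T ) becomes T' → ) T'
T → T g becomes T' → g T'
Add T' → ε

Resulting grammar:
T → n T'
T → g T T'
T' → ) T'
T' → g T'
T' → ε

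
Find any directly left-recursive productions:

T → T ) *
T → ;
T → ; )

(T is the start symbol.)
Direct left recursion occurs when N → N α for some non-terminal N (the right-hand side begins with the left-hand side itself).

T → T ) *: LEFT RECURSIVE (starts with T)
T → ;: starts with ';'
T → ; ): starts with ';'

The grammar has direct left recursion on: T.

Answer: Yes, T is left-recursive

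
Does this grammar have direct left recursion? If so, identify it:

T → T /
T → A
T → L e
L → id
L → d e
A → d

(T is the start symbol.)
Direct left recursion occurs when N → N α for some non-terminal N (the right-hand side begins with the left-hand side itself).

T → T /: LEFT RECURSIVE (starts with T)
T → A: starts with A
T → L e: starts with L
L → id: starts with id
L → d e: starts with d
A → d: starts with d

The grammar has direct left recursion on: T.

Answer: Yes, T is left-recursive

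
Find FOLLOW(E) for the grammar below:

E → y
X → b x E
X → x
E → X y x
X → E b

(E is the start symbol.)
E is the start symbol, so $ ∈ FOLLOW(E).
In X → b x E: E is at the end, add FOLLOW(X)
In X → E b: E is followed by b, add FIRST(b) \ {ε} = { 'b' }

The FOLLOW sets referred to above (computed the same way, to a fixed point):
  FOLLOW(X) = { 'y' }

Taking the union: FOLLOW(E) = { $, 'b', 'y' }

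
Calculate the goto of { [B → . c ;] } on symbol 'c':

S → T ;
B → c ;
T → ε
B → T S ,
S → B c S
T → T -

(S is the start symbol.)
GOTO(I, 'c') = CLOSURE({ [A → αX.β] : [A → α.Xβ] ∈ I, X = 'c' })

Items with dot before 'c', with the dot advanced:
  [B → . c ;] → [B → c . ;]
Closure adds nothing (no advanced item has the dot before a non-terminal).

GOTO = { [B → c . ;] }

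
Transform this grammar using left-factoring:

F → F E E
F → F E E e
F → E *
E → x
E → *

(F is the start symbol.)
Left-factoring transforms A → αβ₁ | αβ₂ into A → αA' and A' → β₁ | β₂
(α is the longest common prefix among the alternatives). Repeat until
no nonterminal has two alternatives with a common prefix.

Round 1: F has alternatives sharing prefix 'F E E'. Introduce F': F → F E E F'
  Add: F' → ε
  Add: F' → e

No remaining common prefixes — done.

Resulting grammar:
F → F E E F'
F' → ε
F' → e
F → E *
E → x
E → *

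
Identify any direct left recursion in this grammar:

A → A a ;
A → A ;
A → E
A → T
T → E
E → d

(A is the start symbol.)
Direct left recursion occurs when N → N α for some non-terminal N (the right-hand side begins with the left-hand side itself).

A → A a ;: LEFT RECURSIVE (starts with A)
A → A ;: LEFT RECURSIVE (starts with A)
A → E: starts with E
A → T: starts with T
T → E: starts with E
E → d: starts with d

The grammar has direct left recursion on: A.

Answer: Yes, A is left-recursive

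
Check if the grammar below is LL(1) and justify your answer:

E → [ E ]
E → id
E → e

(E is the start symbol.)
Yes, the grammar is LL(1).

For E:
  PREDICT(E → '[' E ']') = { '[' }
  PREDICT(E → id) = { 'id' }
  PREDICT(E → e) = { 'e' }

All predict sets are disjoint. The grammar IS LL(1).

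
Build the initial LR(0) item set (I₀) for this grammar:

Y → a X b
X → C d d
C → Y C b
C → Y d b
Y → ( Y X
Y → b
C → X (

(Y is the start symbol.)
First, augment the grammar with Y' → Y
I₀ = CLOSURE({ [Y' → . Y] }):
  [Y' → . Y] has the dot before Y: add [Y → . a X b], [Y → . ( Y X], [Y → . b]
No further items can be added.

I₀ = { [Y → . ( Y X], [Y → . a X b], [Y → . b], [Y' → . Y] }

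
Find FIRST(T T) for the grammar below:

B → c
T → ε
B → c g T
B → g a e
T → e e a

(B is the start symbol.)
{ 'e', ε }

FIRST sets of the non-terminals involved (from the grammar, by fixed-point iteration):
  FIRST(T) = { 'e', ε }

To compute FIRST(T T), process the symbols left to right:
Symbol T is a non-terminal. Add FIRST(T) \ {ε} = { 'e' }
T is nullable (ε ∈ FIRST(T)), continue to the next symbol.
Symbol T is a non-terminal. Add FIRST(T) \ {ε} = { 'e' }
T is nullable (ε ∈ FIRST(T)), continue to the next symbol.
All symbols are nullable, so ε is in the result.
FIRST(T T) = { 'e', ε }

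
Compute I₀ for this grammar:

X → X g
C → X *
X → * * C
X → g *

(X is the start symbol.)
First, augment the grammar with X' → X
I₀ = CLOSURE({ [X' → . X] }):
  [X' → . X] has the dot before X: add [X → . X g], [X → . * * C], [X → . g *]
No further items can be added.

I₀ = { [X → . * * C], [X → . X g], [X → . g *], [X' → . X] }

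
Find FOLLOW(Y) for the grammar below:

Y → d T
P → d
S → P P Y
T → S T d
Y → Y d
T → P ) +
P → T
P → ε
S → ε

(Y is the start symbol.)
{ $, ')', 'd' }

To compute FOLLOW(Y), find every occurrence of Y on a right-hand side N → α Y β: add FIRST(β) \ {ε}, and if β is empty or nullable also add FOLLOW(N). Iterate to a fixed point.

Y is the start symbol, so $ ∈ FOLLOW(Y).
In S → P P Y: Y is at the end, add FOLLOW(S)
In Y → Y d: Y is followed by d, add FIRST(d) \ {ε} = { 'd' }

The FOLLOW sets referred to above (computed the same way, to a fixed point):
  FOLLOW(S) = { ')', 'd' }

Taking the union: FOLLOW(Y) = { $, ')', 'd' }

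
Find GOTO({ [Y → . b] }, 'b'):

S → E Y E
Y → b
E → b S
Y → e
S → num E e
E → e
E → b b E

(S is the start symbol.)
GOTO(I, 'b') = CLOSURE({ [A → αX.β] : [A → α.Xβ] ∈ I, X = 'b' })

Items with dot before 'b', with the dot advanced:
  [Y → . b] → [Y → b .]
Closure adds nothing (no advanced item has the dot before a non-terminal).

GOTO = { [Y → b .] }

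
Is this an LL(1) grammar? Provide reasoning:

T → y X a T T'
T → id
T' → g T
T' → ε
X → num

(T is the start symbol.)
No. Predict set conflict for T': { 'g' }

A grammar is LL(1) if for each non-terminal N with multiple productions, the predict sets of those productions are pairwise disjoint, where PREDICT(N → α) = (FIRST(α) \ {ε}) ∪ (FOLLOW(N) if α ⇒* ε).

Relevant sets:
  FOLLOW(T') = { $, 'g' }

For T:
  PREDICT(T → y X a T T') = { 'y' }
  PREDICT(T → id) = { 'id' }
For T':
  PREDICT(T' → g T) = { 'g' }
  PREDICT(T' → ε) = { $, 'g' }
X has a single production, so nothing to check there.

Conflict found: Predict set conflict for T': { 'g' }
The grammar is NOT LL(1).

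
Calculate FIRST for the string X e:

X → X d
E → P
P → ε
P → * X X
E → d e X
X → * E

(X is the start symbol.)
FIRST sets of the non-terminals involved (from the grammar, by fixed-point iteration):
  FIRST(X) = { '*' }

To compute FIRST(X e), process the symbols left to right:
Symbol X is a non-terminal. Add FIRST(X) \ {ε} = { '*' }
X is not nullable (ε ∉ FIRST(X)), so stop here.
FIRST(X e) = { '*' }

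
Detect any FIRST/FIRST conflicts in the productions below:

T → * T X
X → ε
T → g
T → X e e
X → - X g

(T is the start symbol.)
A FIRST/FIRST conflict occurs when two productions N → α and N → β for the same non-terminal have FIRST(α) ∩ FIRST(β) ≠ ∅ (with ε ∈ FIRST of a nullable right-hand side, so two nullable alternatives also conflict).

FIRST sets of the non-terminals at (or reachable through a nullable prefix from) the front of some alternative:
  FIRST(X) = { '-', ε }

Productions for T:
  T → * T X: FIRST = { '*' }
  T → g: FIRST = { 'g' }
  T → X e e: FIRST = { '-', 'e' }
Productions for X:
  X → ε: FIRST = { ε }
  X → - X g: FIRST = { '-' }

All alternatives of each non-terminal have pairwise disjoint FIRST sets.

Answer: No FIRST/FIRST conflicts.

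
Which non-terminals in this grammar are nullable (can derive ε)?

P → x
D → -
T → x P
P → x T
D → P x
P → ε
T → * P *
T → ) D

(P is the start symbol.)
ε-productions: P → ε
So P is immediately nullable.
No further non-terminal can be added: every production for the remaining non-terminals contains a terminal or a non-nullable non-terminal.
Nullable = { 'P' }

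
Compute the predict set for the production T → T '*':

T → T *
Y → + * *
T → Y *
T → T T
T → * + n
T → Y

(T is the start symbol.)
{ '*', '+' }

PREDICT(T → T '*') = (FIRST(RHS) \ {ε}) ∪ (FOLLOW(T) if ε ∈ FIRST(RHS), i.e. RHS ⇒* ε)
FIRST(T) = { '*', '+' }
FIRST(T '*') = { '*', '+' }
ε ∉ FIRST(T '*'), so FOLLOW(T) is not added.
PREDICT(T → T '*') = { '*', '+' }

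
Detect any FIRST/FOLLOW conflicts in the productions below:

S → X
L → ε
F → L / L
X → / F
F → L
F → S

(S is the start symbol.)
A FIRST/FOLLOW conflict occurs when a non-terminal N has a nullable alternative N → β (β ⇒* ε) and another alternative N → α with FIRST(α) ∩ FOLLOW(N) ≠ ∅: on such a lookahead the parser cannot decide between expanding α and letting N vanish via β.

Nullable non-terminals: F, L.
FIRST sets used below: FIRST(L) = { ε }, FIRST(S) = { '/' }

F: nullable alternative(s) F → L; FOLLOW(F) = { $ }
  F → L / L: FIRST \ {ε} = { '/' } — disjoint from FOLLOW(F)
  F → L: FIRST \ {ε} = { } — this is the only nullable alternative, skip
  F → S: FIRST \ {ε} = { '/' } — disjoint from FOLLOW(F)
L has a nullable alternative but only one production, so nothing to check.

S, X have no nullable alternative, so no FIRST/FOLLOW check is needed there.

No FIRST/FOLLOW conflicts found.

Answer: No FIRST/FOLLOW conflicts.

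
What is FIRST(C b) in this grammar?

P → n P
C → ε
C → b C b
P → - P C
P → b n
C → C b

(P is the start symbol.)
{ 'b' }

FIRST sets of the non-terminals involved (from the grammar, by fixed-point iteration):
  FIRST(C) = { 'b', ε }

To compute FIRST(C b), process the symbols left to right:
Symbol C is a non-terminal. Add FIRST(C) \ {ε} = { 'b' }
C is nullable (ε ∈ FIRST(C)), continue to the next symbol.
Symbol b is a terminal. Add 'b' and stop.
FIRST(C b) = { 'b' }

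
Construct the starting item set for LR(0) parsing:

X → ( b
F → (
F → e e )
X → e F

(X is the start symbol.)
First, augment the grammar with X' → X
I₀ = CLOSURE({ [X' → . X] }):
  [X' → . X] has the dot before X: add [X → . ( b], [X → . e F]
No further items can be added.

I₀ = { [X → . ( b], [X → . e F], [X' → . X] }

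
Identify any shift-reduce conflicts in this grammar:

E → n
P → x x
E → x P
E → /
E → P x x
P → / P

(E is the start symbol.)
Augment with E' → E and build the canonical LR(0) collection (I0 = CLOSURE({[E' → . E]}), then GOTO on every symbol after a dot until no new states appear). It has 14 states:
  I0: { [E → . /], [E → . P x x], [E → . n], [E → . x P], [E' → . E], [P → . / P], [P → . x x] }  — shift
  I1: { [E → / .], [P → . / P], [P → . x x], [P → / . P] }  — shift, reduce
  I2: { [E' → E .] }  — accept
  I3: { [E → P . x x] }  — shift
  I4: { [E → n .] }  — reduce
  I5: { [E → x . P], [P → . / P], [P → . x x], [P → x . x] }  — shift
  I6: { [P → . / P], [P → . x x], [P → / . P] }  — shift
  I7: { [E → x P .] }  — reduce
  I8: { [P → x . x], [P → x x .] }  — shift, reduce
  I9: { [P → x x .] }  — reduce
  I10: { [P → / P .] }  — reduce
  I11: { [P → x . x] }  — shift
  I12: { [E → P x . x] }  — shift
  I13: { [E → P x x .] }  — reduce

I1 contains reduce item [E → / .] and shift items [P → . / P], [P → . x x] — shift-reduce conflict.
I8 contains reduce item [P → x x .] and shift item [P → x . x] — shift-reduce conflict.

Answer: Yes — I1: [E → / .] vs [P → . / P]; I8: [P → x x .] vs [P → x . x]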